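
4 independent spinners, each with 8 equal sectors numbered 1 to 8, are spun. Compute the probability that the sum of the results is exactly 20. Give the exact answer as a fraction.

There are 8^4 = 4096 equally likely outcomes.
The number of ordered 4-tuples from {1,…,8} summing to 20 is 315.
P(sum = 20) = 315/4096.

315/4096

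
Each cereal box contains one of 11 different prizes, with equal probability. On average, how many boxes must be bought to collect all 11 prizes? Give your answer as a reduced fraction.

83711/2520

After i distinct types are collected, each trial gives a new one with probability (11−i)/11, so the expected wait for the next new type is 11/(11−i).
E = 11/11 + 11/10 + 11/9 + 11/8 + 11/7 + 11/6 + 11/5 + 11/4 + 11/3 + 11/2 + 11/1 = 83711/2520.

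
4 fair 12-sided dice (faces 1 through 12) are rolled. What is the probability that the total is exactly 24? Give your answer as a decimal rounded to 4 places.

0.0536

There are 12^4 = 20736 equally likely outcomes.
The number of ordered 4-tuples from {1,…,12} summing to 24 is 1111.
P(sum = 24) = 1111/20736 ≈ 0.0536.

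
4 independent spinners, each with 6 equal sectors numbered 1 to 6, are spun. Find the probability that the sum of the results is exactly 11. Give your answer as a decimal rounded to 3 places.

0.080

There are 6^4 = 1296 equally likely outcomes.
The number of ordered 4-tuples from {1,…,6} summing to 11 is 104.
P(sum = 11) = 104/1296 = 13/162 ≈ 0.080.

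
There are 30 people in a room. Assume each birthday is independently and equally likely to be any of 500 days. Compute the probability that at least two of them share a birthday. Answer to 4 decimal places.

0.5884

It's easier to compute the probability that all 30 are distinct.
P(all distinct) = 500/500 · 499/500 · ··· · 471/500 ≈ 0.4116.
So the probability of at least one match is 1 − 0.4116 = 0.5884.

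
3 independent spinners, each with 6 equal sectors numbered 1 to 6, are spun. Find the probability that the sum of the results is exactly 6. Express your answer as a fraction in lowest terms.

There are 6^3 = 216 equally likely outcomes.
The number of ordered 3-tuples from {1,…,6} summing to 6 is 10.
P(sum = 6) = 10/216 = 5/108.

5/108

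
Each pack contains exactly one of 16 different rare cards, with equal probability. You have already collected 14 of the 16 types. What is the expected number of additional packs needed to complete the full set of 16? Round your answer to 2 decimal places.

Starting from 14 distinct types, each trial gives a new one with probability (16−i)/16 when i types are held, so the wait for the next new type is 16/(16−i).
E = 16/2 + 16/1 = 24 ≈ 24.00.

24.00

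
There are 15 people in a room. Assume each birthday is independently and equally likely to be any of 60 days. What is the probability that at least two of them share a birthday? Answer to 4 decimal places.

0.8521

It's easier to compute the probability that all 15 are distinct.
P(all distinct) = 60/60 · 59/60 · ··· · 46/60 ≈ 0.1479.
So the probability of at least one match is 1 − 0.1479 = 0.8521.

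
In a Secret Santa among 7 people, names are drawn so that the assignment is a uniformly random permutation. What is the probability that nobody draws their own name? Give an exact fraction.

103/280

This is the derangement probability: permutations of 7 with no fixed point.
D(7) = 7! · (1 − 1/1! + 1/2! − ··· + (−1)^7/7!) = 1854.
P = 1854/5040 = 103/280.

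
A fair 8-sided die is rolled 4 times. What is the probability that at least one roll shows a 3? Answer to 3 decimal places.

0.414

P(no roll shows a 3) = (7/8)^4 ≈ 0.586.
P(at least one) = 1 − 0.586 = 0.414.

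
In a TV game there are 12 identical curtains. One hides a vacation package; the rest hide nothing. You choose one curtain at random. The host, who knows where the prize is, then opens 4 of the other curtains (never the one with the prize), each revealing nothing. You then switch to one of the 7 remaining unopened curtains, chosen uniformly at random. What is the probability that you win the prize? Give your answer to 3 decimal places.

Your original curtain holds the prize with probability 1/12, so the other 11 collectively hold it with probability 11/12.
The host can always find 4 empty curtains to open, so the reveals don't change that 11/12; it is now spread over the 7 remaining unopened curtains.
P(win by switching) = (11/12) · (1/7) = 11/84 ≈ 0.131.

0.131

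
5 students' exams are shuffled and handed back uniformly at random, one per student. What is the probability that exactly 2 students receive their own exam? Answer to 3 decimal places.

0.167

Choose which 2 of the 5 are fixed: C(5,2) = 10 ways.
The remaining 3 must have no fixed point: D(3) = 2.
P = 10·2/120 = 1/6 ≈ 0.167.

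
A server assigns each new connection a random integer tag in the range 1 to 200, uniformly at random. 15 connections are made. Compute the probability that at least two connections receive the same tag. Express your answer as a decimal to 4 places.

0.4162

It's easier to compute the probability that all 15 are distinct.
P(all distinct) = 200/200 · 199/200 · ··· · 186/200 ≈ 0.5838.
So the probability of at least one match is 1 − 0.5838 = 0.4162.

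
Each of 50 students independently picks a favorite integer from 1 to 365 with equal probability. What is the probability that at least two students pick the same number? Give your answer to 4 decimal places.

0.9704

It's easier to compute the probability that all 50 are distinct.
P(all distinct) = 365/365 · 364/365 · ··· · 316/365 ≈ 0.0296.
So the probability of at least one match is 1 − 0.0296 = 0.9704.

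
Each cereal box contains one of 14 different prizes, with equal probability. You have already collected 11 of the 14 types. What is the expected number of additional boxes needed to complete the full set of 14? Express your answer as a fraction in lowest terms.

77/3

Starting from 11 distinct types, each trial gives a new one with probability (14−i)/14 when i types are held, so the wait for the next new type is 14/(14−i).
E = 14/3 + 14/2 + 14/1 = 77/3.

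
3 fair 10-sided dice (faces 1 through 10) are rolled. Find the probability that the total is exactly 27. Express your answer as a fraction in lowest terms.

1/100

There are 10^3 = 1000 equally likely outcomes.
The number of ordered 3-tuples from {1,…,10} summing to 27 is 10.
P(sum = 27) = 10/1000 = 1/100.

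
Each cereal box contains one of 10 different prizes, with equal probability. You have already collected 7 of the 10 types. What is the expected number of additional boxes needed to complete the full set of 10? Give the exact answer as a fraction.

55/3

Starting from 7 distinct types, each trial gives a new one with probability (10−i)/10 when i types are held, so the wait for the next new type is 10/(10−i).
E = 10/3 + 10/2 + 10/1 = 55/3.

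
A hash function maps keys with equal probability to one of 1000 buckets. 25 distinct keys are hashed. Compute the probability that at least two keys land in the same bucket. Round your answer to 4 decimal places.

0.2610

It's easier to compute the probability that all 25 are distinct.
P(all distinct) = 1000/1000 · 999/1000 · ··· · 976/1000 ≈ 0.7390.
So the probability of at least one match is 1 − 0.7390 = 0.2610.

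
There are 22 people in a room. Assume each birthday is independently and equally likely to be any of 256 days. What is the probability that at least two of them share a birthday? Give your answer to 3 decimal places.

0.605

It's easier to compute the probability that all 22 are distinct.
P(all distinct) = 256/256 · 255/256 · ··· · 235/256 ≈ 0.395.
So the probability of at least one match is 1 − 0.395 = 0.605.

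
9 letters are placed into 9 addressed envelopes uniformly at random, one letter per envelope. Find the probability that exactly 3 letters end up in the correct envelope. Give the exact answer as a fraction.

Choose which 3 of the 9 are fixed: C(9,3) = 84 ways.
The remaining 6 must have no fixed point: D(6) = 265.
P = 84·265/362880 = 53/864.

53/864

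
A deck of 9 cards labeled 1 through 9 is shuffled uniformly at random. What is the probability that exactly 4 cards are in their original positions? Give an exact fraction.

Choose which 4 of the 9 are fixed: C(9,4) = 126 ways.
The remaining 5 must have no fixed point: D(5) = 44.
P = 126·44/362880 = 11/720.

11/720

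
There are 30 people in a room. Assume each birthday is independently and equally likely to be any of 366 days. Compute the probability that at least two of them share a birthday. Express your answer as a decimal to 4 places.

0.7053

It's easier to compute the probability that all 30 are distinct.
P(all distinct) = 366/366 · 365/366 · ··· · 337/366 ≈ 0.2947.
So the probability of at least one match is 1 − 0.2947 = 0.7053.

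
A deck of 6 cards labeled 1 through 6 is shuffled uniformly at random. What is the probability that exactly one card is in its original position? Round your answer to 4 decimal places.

Choose which one is fixed: C(6,1) = 6 ways.
The remaining 5 must have no fixed point: D(5) = 44.
P = 6·44/720 = 11/30 ≈ 0.3667.

0.3667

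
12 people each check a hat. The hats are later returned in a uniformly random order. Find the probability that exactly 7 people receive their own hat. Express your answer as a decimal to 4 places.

0.0001

Choose which 7 of the 12 are fixed: C(12,7) = 792 ways.
The remaining 5 must have no fixed point: D(5) = 44.
P = 792·44/479001600 = 11/151200 ≈ 0.0001.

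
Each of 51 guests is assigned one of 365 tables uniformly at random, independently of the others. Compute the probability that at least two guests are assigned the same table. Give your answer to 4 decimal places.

0.9744

It's easier to compute the probability that all 51 are distinct.
P(all distinct) = 365/365 · 364/365 · ··· · 315/365 ≈ 0.0256.
So the probability of at least one match is 1 − 0.0256 = 0.9744.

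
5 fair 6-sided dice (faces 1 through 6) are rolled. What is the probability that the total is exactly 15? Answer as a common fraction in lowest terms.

217/2592

There are 6^5 = 7776 equally likely outcomes.
The number of ordered 5-tuples from {1,…,6} summing to 15 is 651.
P(sum = 15) = 651/7776 = 217/2592.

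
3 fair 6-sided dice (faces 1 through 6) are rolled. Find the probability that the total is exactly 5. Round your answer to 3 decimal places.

There are 6^3 = 216 equally likely outcomes.
The number of ordered 3-tuples from {1,…,6} summing to 5 is 6.
P(sum = 5) = 6/216 = 1/36 ≈ 0.028.

0.028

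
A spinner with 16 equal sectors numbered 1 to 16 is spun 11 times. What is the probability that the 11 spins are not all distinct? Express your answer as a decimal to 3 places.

0.990

P(all 11 different) = 16/16 · 15/16 · ··· · 6/16 ≈ 0.010.
P(at least two equal) = 1 − 0.010 = 0.990.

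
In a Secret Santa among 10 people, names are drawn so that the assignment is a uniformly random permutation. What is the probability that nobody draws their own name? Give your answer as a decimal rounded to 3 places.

0.368

This is the derangement probability: permutations of 10 with no fixed point.
D(10) = 10! · (1 − 1/1! + 1/2! − ··· + (−1)^10/10!) = 1334961.
P = 1334961/3628800 = 16481/44800 ≈ 0.368.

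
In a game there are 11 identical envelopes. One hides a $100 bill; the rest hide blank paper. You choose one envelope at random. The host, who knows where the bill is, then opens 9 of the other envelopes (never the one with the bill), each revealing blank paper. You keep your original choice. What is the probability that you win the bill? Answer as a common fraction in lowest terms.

1/11

The host can always open 9 empty envelopes regardless of your choice, so the reveals give no information about your original envelope.
P(win by staying) = 1/11.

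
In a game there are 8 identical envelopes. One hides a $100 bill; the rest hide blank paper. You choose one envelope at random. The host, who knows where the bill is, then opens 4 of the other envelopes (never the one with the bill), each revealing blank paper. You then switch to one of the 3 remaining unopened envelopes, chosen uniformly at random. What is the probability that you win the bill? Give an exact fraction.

7/24

Your original envelope holds the bill with probability 1/8, so the other 7 collectively hold it with probability 7/8.
The host can always find 4 empty envelopes to open, so the reveals don't change that 7/8; it is now spread over the 3 remaining unopened envelopes.
P(win by switching) = (7/8) · (1/3) = 7/24.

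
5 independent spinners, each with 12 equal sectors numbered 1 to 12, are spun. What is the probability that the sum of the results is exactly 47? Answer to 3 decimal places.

There are 12^5 = 248832 equally likely outcomes.
The number of ordered 5-tuples from {1,…,12} summing to 47 is 2355.
P(sum = 47) = 2355/248832 = 785/82944 ≈ 0.009.

0.009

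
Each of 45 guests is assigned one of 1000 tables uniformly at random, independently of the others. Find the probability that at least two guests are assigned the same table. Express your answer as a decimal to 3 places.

It's easier to compute the probability that all 45 are distinct.
P(all distinct) = 1000/1000 · 999/1000 · ··· · 956/1000 ≈ 0.366.
So the probability of at least one match is 1 − 0.366 = 0.634.

0.634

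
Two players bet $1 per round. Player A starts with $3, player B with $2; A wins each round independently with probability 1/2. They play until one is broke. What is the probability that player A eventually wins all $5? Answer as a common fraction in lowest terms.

3/5

With a fair step, P(i) = ½P(i−1) + ½P(i+1) with P(0)=0, P(5)=1 has the linear solution P(i) = i/5.
P(3) = 3/5.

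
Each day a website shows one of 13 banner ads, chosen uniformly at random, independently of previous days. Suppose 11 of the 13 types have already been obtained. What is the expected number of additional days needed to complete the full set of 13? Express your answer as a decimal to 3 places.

19.500

Starting from 11 distinct types, each trial gives a new one with probability (13−i)/13 when i types are held, so the wait for the next new type is 13/(13−i).
E = 13/2 + 13/1 = 39/2 ≈ 19.500.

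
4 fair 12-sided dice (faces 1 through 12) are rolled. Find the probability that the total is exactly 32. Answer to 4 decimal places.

0.0400

There are 12^4 = 20736 equally likely outcomes.
The number of ordered 4-tuples from {1,…,12} summing to 32 is 829.
P(sum = 32) = 829/20736 ≈ 0.0400.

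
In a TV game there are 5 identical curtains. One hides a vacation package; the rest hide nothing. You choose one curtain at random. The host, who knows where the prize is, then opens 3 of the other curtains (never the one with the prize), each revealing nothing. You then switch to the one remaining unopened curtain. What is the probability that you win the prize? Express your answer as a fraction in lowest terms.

Your original curtain holds the prize with probability 1/5, so the other 4 collectively hold it with probability 4/5.
The host can always find 3 empty curtains to open, so the reveals don't change that 4/5; it is now spread over the 1 remaining unopened curtain.
P(win by switching) = (4/5) · (1/1) = 4/5.

4/5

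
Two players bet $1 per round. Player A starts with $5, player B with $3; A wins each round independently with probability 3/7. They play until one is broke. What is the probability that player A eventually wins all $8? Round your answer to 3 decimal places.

0.358

Let r = q/p = (4/7)/(3/7) = 4/3. The recurrence P(i) = p·P(i+1) + q·P(i−1) with P(0)=0, P(8)=1 gives P(i) = (1 − r^i)/(1 − r^8).
P(5) = (1 − (4/3)^5) / (1 − (4/3)^8) = 21087/58975 ≈ 0.358.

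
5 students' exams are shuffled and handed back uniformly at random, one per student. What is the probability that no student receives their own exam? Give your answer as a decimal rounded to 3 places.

This is the derangement probability: permutations of 5 with no fixed point.
D(5) = 5! · (1 − 1/1! + 1/2! − ··· + (−1)^5/5!) = 44.
P = 44/120 = 11/30 ≈ 0.367.

0.367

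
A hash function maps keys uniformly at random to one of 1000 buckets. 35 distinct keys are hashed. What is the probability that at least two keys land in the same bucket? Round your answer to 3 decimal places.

It's easier to compute the probability that all 35 are distinct.
P(all distinct) = 1000/1000 · 999/1000 · ··· · 966/1000 ≈ 0.548.
So the probability of at least one match is 1 − 0.548 = 0.452.

0.452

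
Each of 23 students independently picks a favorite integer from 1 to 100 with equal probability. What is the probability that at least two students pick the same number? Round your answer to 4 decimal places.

0.9357

It's easier to compute the probability that all 23 are distinct.
P(all distinct) = 100/100 · 99/100 · ··· · 78/100 ≈ 0.0643.
So the probability of at least one match is 1 − 0.0643 = 0.9357.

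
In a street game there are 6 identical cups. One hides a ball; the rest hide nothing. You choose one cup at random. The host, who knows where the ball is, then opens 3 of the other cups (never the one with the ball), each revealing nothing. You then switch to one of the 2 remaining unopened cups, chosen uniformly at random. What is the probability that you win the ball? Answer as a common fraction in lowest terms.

5/12

Your original cup holds the ball with probability 1/6, so the other 5 collectively hold it with probability 5/6.
The host can always find 3 empty cups to open, so the reveals don't change that 5/6; it is now spread over the 2 remaining unopened cups.
P(win by switching) = (5/6) · (1/2) = 5/12.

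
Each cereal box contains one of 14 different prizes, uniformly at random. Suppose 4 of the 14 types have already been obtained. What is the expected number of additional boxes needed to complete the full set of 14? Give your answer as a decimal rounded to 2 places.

Starting from 4 distinct types, each trial gives a new one with probability (14−i)/14 when i types are held, so the wait for the next new type is 14/(14−i).
E = 14/10 + 14/9 + 14/8 + 14/7 + 14/6 + 14/5 + 14/4 + 14/3 + 14/2 + 14/1 = 7381/180 ≈ 41.01.

41.01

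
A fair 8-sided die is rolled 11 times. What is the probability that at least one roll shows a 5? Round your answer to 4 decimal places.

0.7698

P(no roll shows a 5) = (7/8)^11 ≈ 0.2302.
P(at least one) = 1 − 0.2302 = 0.7698.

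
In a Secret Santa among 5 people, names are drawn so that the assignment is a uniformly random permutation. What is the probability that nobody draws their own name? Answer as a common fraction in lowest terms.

This is the derangement probability: permutations of 5 with no fixed point.
D(5) = 5! · (1 − 1/1! + 1/2! − ··· + (−1)^5/5!) = 44.
P = 44/120 = 11/30.

11/30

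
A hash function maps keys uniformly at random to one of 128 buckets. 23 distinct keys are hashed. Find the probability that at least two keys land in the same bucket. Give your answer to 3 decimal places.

It's easier to compute the probability that all 23 are distinct.
P(all distinct) = 128/128 · 127/128 · ··· · 106/128 ≈ 0.122.
So the probability of at least one match is 1 − 0.122 = 0.878.

0.878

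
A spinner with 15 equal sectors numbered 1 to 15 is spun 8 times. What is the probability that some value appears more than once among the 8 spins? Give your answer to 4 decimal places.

0.8988

P(all 8 different) = 15/15 · 14/15 · ··· · 8/15 ≈ 0.1012.
P(at least two equal) = 1 − 0.1012 = 0.8988.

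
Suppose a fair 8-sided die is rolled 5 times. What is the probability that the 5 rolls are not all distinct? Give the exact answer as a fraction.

P(all 5 different) = 8/8 · 7/8 · ··· · 4/8 = 105/512.
P(at least two equal) = 1 − 105/512 = 407/512.

407/512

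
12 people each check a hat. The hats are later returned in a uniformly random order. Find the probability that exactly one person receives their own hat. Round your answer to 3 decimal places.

Choose which one is fixed: C(12,1) = 12 ways.
The remaining 11 must have no fixed point: D(11) = 14684570.
P = 12·14684570/479001600 = 1468457/3991680 ≈ 0.368.

0.368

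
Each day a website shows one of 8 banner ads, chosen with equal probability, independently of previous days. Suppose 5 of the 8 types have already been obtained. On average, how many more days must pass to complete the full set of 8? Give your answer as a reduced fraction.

44/3

Starting from 5 distinct types, each trial gives a new one with probability (8−i)/8 when i types are held, so the wait for the next new type is 8/(8−i).
E = 8/3 + 8/2 + 8/1 = 44/3.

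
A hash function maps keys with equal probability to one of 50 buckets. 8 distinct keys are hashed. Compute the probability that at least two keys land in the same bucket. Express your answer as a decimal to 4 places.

0.4458

It's easier to compute the probability that all 8 are distinct.
P(all distinct) = 50/50 · 49/50 · ··· · 43/50 ≈ 0.5542.
So the probability of at least one match is 1 − 0.5542 = 0.4458.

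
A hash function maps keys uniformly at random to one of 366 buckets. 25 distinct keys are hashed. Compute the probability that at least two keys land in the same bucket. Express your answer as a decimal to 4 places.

0.5677

It's easier to compute the probability that all 25 are distinct.
P(all distinct) = 366/366 · 365/366 · ··· · 342/366 ≈ 0.4323.
So the probability of at least one match is 1 − 0.4323 = 0.5677.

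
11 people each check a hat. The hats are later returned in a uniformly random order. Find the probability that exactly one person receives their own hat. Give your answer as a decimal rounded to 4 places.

0.3679

Choose which one is fixed: C(11,1) = 11 ways.
The remaining 10 must have no fixed point: D(10) = 1334961.
P = 11·1334961/39916800 = 16481/44800 ≈ 0.3679.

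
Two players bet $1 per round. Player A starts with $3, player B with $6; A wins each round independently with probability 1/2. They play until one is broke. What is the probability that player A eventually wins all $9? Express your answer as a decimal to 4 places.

0.3333

With a fair step, P(i) = ½P(i−1) + ½P(i+1) with P(0)=0, P(9)=1 has the linear solution P(i) = i/9.
P(3) = 3/9 = 1/3 ≈ 0.3333.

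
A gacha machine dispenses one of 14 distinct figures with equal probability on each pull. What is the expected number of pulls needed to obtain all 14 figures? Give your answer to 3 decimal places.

After i distinct types are collected, each trial gives a new one with probability (14−i)/14, so the expected wait for the next new type is 14/(14−i).
E = 14/14 + 14/13 + 14/12 + 14/11 + 14/10 + 14/9 + 14/8 + 14/7 + 14/6 + 14/5 + 14/4 + 14/3 + 14/2 + 14/1 = 1171733/25740 ≈ 45.522.

45.522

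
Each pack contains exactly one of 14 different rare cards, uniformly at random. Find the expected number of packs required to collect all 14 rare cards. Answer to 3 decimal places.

45.522

After i distinct types are collected, each trial gives a new one with probability (14−i)/14, so the expected wait for the next new type is 14/(14−i).
E = 14/14 + 14/13 + 14/12 + 14/11 + 14/10 + 14/9 + 14/8 + 14/7 + 14/6 + 14/5 + 14/4 + 14/3 + 14/2 + 14/1 = 1171733/25740 ≈ 45.522.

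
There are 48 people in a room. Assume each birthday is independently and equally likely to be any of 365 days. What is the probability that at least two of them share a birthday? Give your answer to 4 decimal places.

It's easier to compute the probability that all 48 are distinct.
P(all distinct) = 365/365 · 364/365 · ··· · 318/365 ≈ 0.0394.
So the probability of at least one match is 1 − 0.0394 = 0.9606.

0.9606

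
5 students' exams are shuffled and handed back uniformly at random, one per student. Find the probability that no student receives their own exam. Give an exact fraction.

This is the derangement probability: permutations of 5 with no fixed point.
D(5) = 5! · (1 − 1/1! + 1/2! − ··· + (−1)^5/5!) = 44.
P = 44/120 = 11/30.

11/30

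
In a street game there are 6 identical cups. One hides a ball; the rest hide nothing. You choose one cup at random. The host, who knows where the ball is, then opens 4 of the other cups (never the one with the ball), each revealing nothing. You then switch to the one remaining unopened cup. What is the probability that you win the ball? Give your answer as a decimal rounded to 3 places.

0.833

Your original cup holds the ball with probability 1/6, so the other 5 collectively hold it with probability 5/6.
The host can always find 4 empty cups to open, so the reveals don't change that 5/6; it is now spread over the 1 remaining unopened cup.
P(win by switching) = (5/6) · (1/1) = 5/6 ≈ 0.833.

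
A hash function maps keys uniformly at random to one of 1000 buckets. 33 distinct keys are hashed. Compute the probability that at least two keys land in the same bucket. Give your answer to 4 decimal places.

0.4136

It's easier to compute the probability that all 33 are distinct.
P(all distinct) = 1000/1000 · 999/1000 · ··· · 968/1000 ≈ 0.5864.
So the probability of at least one match is 1 − 0.5864 = 0.4136.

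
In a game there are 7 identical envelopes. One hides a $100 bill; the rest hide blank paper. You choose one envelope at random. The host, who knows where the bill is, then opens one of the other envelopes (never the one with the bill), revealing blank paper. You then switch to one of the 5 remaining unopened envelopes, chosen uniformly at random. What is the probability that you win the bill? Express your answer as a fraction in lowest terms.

Your original envelope holds the bill with probability 1/7, so the other 6 collectively hold it with probability 6/7.
The host can always find an empty envelope to open, so this doesn't change that 6/7; it is now spread over the 5 remaining unopened envelopes.
P(win by switching) = (6/7) · (1/5) = 6/35.

6/35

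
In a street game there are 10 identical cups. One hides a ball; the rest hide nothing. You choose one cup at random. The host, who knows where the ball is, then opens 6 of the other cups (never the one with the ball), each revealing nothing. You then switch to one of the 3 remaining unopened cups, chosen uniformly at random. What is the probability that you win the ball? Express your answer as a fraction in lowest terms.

Your original cup holds the ball with probability 1/10, so the other 9 collectively hold it with probability 9/10.
The host can always find 6 empty cups to open, so the reveals don't change that 9/10; it is now spread over the 3 remaining unopened cups.
P(win by switching) = (9/10) · (1/3) = 3/10.

3/10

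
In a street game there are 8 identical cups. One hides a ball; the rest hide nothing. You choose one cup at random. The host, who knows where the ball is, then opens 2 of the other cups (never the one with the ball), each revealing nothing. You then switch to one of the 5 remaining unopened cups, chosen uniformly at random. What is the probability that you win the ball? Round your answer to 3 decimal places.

Your original cup holds the ball with probability 1/8, so the other 7 collectively hold it with probability 7/8.
The host can always find 2 empty cups to open, so the reveals don't change that 7/8; it is now spread over the 5 remaining unopened cups.
P(win by switching) = (7/8) · (1/5) = 7/40 ≈ 0.175.

0.175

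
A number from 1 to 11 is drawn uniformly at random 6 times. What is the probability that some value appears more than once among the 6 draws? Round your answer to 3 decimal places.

0.812

P(all 6 different) = 11/11 · 10/11 · ··· · 6/11 ≈ 0.188.
P(at least two equal) = 1 − 0.188 = 0.812.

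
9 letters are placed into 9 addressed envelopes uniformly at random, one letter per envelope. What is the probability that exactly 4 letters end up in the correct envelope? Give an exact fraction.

Choose which 4 of the 9 are fixed: C(9,4) = 126 ways.
The remaining 5 must have no fixed point: D(5) = 44.
P = 126·44/362880 = 11/720.

11/720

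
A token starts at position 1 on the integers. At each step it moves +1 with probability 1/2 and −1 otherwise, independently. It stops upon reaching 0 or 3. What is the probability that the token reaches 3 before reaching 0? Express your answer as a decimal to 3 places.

0.333

With a fair step, P(i) = ½P(i−1) + ½P(i+1) with P(0)=0, P(3)=1 has the linear solution P(i) = i/3.
P(1) = 1/3 ≈ 0.333.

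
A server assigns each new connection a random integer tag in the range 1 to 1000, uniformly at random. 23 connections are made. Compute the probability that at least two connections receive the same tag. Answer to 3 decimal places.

It's easier to compute the probability that all 23 are distinct.
P(all distinct) = 1000/1000 · 999/1000 · ··· · 978/1000 ≈ 0.775.
So the probability of at least one match is 1 − 0.775 = 0.225.

0.225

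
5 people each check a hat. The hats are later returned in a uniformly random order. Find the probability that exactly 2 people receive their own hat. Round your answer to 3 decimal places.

Choose which 2 of the 5 are fixed: C(5,2) = 10 ways.
The remaining 3 must have no fixed point: D(3) = 2.
P = 10·2/120 = 1/6 ≈ 0.167.

0.167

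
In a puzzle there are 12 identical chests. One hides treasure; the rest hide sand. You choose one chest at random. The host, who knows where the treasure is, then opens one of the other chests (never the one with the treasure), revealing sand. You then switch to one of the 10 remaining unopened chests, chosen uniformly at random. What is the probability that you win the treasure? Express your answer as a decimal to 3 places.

0.092

Your original chest holds the treasure with probability 1/12, so the other 11 collectively hold it with probability 11/12.
The host can always find an empty chest to open, so this doesn't change that 11/12; it is now spread over the 10 remaining unopened chests.
P(win by switching) = (11/12) · (1/10) = 11/120 ≈ 0.092.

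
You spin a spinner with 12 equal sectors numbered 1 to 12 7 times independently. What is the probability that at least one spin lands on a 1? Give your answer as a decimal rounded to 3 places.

0.456

P(no spin lands on a 1) = (11/12)^7 ≈ 0.544.
P(at least one) = 1 − 0.544 = 0.456.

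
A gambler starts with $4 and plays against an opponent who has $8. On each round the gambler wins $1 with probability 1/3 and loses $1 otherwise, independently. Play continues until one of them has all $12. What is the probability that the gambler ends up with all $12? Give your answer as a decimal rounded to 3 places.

0.004

Let r = q/p = (2/3)/(1/3) = 2. The recurrence P(i) = p·P(i+1) + q·P(i−1) with P(0)=0, P(12)=1 gives P(i) = (1 − r^i)/(1 − r^12).
P(4) = (1 − (2)^4) / (1 − (2)^12) = 1/273 ≈ 0.004.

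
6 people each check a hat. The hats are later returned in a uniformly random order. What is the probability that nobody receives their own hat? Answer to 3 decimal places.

This is the derangement probability: permutations of 6 with no fixed point.
D(6) = 6! · (1 − 1/1! + 1/2! − ··· + (−1)^6/6!) = 265.
P = 265/720 = 53/144 ≈ 0.368.

0.368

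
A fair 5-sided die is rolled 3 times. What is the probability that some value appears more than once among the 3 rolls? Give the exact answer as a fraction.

13/25

P(all 3 different) = 5/5 · 4/5 · ··· · 3/5 = 12/25.
P(at least two equal) = 1 − 12/25 = 13/25.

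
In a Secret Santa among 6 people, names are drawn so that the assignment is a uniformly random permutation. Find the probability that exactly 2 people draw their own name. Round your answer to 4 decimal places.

Choose which 2 of the 6 are fixed: C(6,2) = 15 ways.
The remaining 4 must have no fixed point: D(4) = 9.
P = 15·9/720 = 3/16 ≈ 0.1875.

0.1875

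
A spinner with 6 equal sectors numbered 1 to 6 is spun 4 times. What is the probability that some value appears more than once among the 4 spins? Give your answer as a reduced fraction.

P(all 4 different) = 6/6 · 5/6 · ··· · 3/6 = 5/18.
P(at least two equal) = 1 − 5/18 = 13/18.

13/18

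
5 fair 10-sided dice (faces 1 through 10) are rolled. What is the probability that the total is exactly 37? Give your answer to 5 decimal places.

0.02205

There are 10^5 = 100000 equally likely outcomes.
The number of ordered 5-tuples from {1,…,10} summing to 37 is 2205.
P(sum = 37) = 2205/100000 = 441/20000 ≈ 0.02205.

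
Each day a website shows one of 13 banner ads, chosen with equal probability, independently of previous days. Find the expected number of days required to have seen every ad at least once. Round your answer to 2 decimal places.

After i distinct types are collected, each trial gives a new one with probability (13−i)/13, so the expected wait for the next new type is 13/(13−i).
E = 13/13 + 13/12 + 13/11 + 13/10 + 13/9 + 13/8 + 13/7 + 13/6 + 13/5 + 13/4 + 13/3 + 13/2 + 13/1 = 1145993/27720 ≈ 41.34.

41.34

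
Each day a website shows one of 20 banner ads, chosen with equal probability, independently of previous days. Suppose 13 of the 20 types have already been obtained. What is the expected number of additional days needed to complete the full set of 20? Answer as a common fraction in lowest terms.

363/7

Starting from 13 distinct types, each trial gives a new one with probability (20−i)/20 when i types are held, so the wait for the next new type is 20/(20−i).
E = 20/7 + 20/6 + 20/5 + 20/4 + 20/3 + 20/2 + 20/1 = 363/7.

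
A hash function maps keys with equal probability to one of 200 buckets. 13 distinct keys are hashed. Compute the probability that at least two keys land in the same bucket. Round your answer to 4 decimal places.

It's easier to compute the probability that all 13 are distinct.
P(all distinct) = 200/200 · 199/200 · ··· · 188/200 ≈ 0.6714.
So the probability of at least one match is 1 − 0.6714 = 0.3286.

0.3286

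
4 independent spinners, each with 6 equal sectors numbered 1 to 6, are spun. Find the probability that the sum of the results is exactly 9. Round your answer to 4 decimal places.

There are 6^4 = 1296 equally likely outcomes.
The number of ordered 4-tuples from {1,…,6} summing to 9 is 56.
P(sum = 9) = 56/1296 = 7/162 ≈ 0.0432.

0.0432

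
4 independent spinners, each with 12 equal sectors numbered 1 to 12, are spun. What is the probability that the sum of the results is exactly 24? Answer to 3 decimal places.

There are 12^4 = 20736 equally likely outcomes.
The number of ordered 4-tuples from {1,…,12} summing to 24 is 1111.
P(sum = 24) = 1111/20736 ≈ 0.054.

0.054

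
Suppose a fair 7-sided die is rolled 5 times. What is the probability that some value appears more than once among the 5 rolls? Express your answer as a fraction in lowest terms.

2041/2401

P(all 5 different) = 7/7 · 6/7 · ··· · 3/7 = 360/2401.
P(at least two equal) = 1 − 360/2401 = 2041/2401.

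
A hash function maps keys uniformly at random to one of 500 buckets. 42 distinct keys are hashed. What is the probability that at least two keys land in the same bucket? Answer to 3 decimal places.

0.830

It's easier to compute the probability that all 42 are distinct.
P(all distinct) = 500/500 · 499/500 · ··· · 459/500 ≈ 0.170.
So the probability of at least one match is 1 − 0.170 = 0.830.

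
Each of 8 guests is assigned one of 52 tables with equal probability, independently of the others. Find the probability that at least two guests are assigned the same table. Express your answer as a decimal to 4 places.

It's easier to compute the probability that all 8 are distinct.
P(all distinct) = 52/52 · 51/52 · ··· · 45/52 ≈ 0.5676.
So the probability of at least one match is 1 − 0.5676 = 0.4324.

0.4324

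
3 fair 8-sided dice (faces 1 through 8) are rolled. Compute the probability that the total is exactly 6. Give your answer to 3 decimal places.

0.020

There are 8^3 = 512 equally likely outcomes.
The number of ordered 3-tuples from {1,…,8} summing to 6 is 10.
P(sum = 6) = 10/512 = 5/256 ≈ 0.020.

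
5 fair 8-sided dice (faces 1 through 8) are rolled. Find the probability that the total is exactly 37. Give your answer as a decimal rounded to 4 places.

There are 8^5 = 32768 equally likely outcomes.
The number of ordered 5-tuples from {1,…,8} summing to 37 is 35.
P(sum = 37) = 35/32768 ≈ 0.0011.

0.0011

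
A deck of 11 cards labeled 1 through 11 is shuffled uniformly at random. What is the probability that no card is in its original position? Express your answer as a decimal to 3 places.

This is the derangement probability: permutations of 11 with no fixed point.
D(11) = 11! · (1 − 1/1! + 1/2! − ··· + (−1)^11/11!) = 14684570.
P = 14684570/39916800 = 1468457/3991680 ≈ 0.368.

0.368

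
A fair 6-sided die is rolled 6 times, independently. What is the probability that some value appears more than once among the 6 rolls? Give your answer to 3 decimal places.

P(all 6 different) = 6/6 · 5/6 · ··· · 1/6 ≈ 0.015.
P(at least two equal) = 1 − 0.015 = 0.985.

0.985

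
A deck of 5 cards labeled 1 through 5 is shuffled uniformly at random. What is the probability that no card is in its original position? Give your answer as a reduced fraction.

11/30

This is the derangement probability: permutations of 5 with no fixed point.
D(5) = 5! · (1 − 1/1! + 1/2! − ··· + (−1)^5/5!) = 44.
P = 44/120 = 11/30.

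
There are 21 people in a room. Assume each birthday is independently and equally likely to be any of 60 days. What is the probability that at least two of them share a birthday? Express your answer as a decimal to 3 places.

0.981

It's easier to compute the probability that all 21 are distinct.
P(all distinct) = 60/60 · 59/60 · ··· · 40/60 ≈ 0.019.
So the probability of at least one match is 1 − 0.019 = 0.981.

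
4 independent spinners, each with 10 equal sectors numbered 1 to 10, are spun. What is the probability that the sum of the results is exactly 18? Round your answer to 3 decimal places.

0.054

There are 10^4 = 10000 equally likely outcomes.
The number of ordered 4-tuples from {1,…,10} summing to 18 is 540.
P(sum = 18) = 540/10000 = 27/500 ≈ 0.054.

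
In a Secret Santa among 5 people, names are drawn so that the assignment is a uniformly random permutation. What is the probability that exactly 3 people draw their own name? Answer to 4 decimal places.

Choose which 3 of the 5 are fixed: C(5,3) = 10 ways.
The remaining 2 must have no fixed point: D(2) = 1.
P = 10·1/120 = 1/12 ≈ 0.0833.

0.0833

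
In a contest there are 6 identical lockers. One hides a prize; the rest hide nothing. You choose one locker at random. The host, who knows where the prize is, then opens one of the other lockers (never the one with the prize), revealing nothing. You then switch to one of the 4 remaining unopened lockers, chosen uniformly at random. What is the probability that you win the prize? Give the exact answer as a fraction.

5/24

Your original locker holds the prize with probability 1/6, so the other 5 collectively hold it with probability 5/6.
The host can always find an empty locker to open, so this doesn't change that 5/6; it is now spread over the 4 remaining unopened lockers.
P(win by switching) = (5/6) · (1/4) = 5/24.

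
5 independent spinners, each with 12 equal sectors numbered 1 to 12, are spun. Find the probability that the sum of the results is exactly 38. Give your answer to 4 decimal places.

There are 12^5 = 248832 equally likely outcomes.
The number of ordered 5-tuples from {1,…,12} summing to 38 is 9945.
P(sum = 38) = 9945/248832 = 1105/27648 ≈ 0.0400.

0.0400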